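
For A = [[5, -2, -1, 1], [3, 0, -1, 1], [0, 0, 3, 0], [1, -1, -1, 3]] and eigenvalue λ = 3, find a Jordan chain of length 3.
v_1 = [[0, 0, 1, 1]]^T, v_2 = [[0, 0, 0, -1]]^T, v_3 = [[-1, -1, 0, 0]]^T

We seek v_1 ∈ ker((A - 3I)^3) \ ker((A - 3I)^2), then set v_{i+1} = (A - 3I) v_i.

One such chain is v_1 = [[0, 0, 1, 1]]^T, v_2 = [[0, 0, 0, -1]]^T, v_3 = [[-1, -1, 0, 0]]^T. Check: (A - 3I) v_3 = [[0, 0, 0, 0]]^T = 0.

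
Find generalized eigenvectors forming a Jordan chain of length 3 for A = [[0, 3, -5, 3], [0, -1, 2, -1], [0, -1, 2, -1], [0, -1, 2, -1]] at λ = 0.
v_1 = [[0, 2, 3, 3]]^T, v_2 = [[0, 1, 1, 1]]^T, v_3 = [[1, 0, 0, 0]]^T

We seek v_1 ∈ ker(A^3) \ ker(A^2), then set v_{i+1} = A v_i.

One such chain is v_1 = [[0, 2, 3, 3]]^T, v_2 = [[0, 1, 1, 1]]^T, v_3 = [[1, 0, 0, 0]]^T. Check: A v_3 = [[0, 0, 0, 0]]^T = 0.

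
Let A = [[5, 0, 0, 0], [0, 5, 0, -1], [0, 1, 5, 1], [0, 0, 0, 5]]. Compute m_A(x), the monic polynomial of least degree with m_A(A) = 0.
m_A(x) = (x - 5)^3

The characteristic polynomial factors as (x - 5)^4. The minimal polynomial is ∏(x - λ)^{k_λ} where k_λ is the size of the largest Jordan block at λ.

For λ = 5: rank(A - 5I) = 2, and the largest Jordan block has size 3 (the smallest k with rank((A - 5I)^k) = rank((A - 5I)^(k+1))).

So m_A(x) = (x - 5)^3.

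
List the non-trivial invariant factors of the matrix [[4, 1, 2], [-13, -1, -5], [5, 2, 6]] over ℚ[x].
The Jordan structure of A has elementary divisors (x - 3)^3. Arranging the block sizes at each eigenvalue in decreasing order and taking row products gives the invariant factors.

Invariant factors (smallest first, each dividing the next): (x - 3)^3.

Check: the last factor (x - 3)^3 is the minimal polynomial, and the product (x - 3)^3 is the characteristic polynomial.

(x - 3)^3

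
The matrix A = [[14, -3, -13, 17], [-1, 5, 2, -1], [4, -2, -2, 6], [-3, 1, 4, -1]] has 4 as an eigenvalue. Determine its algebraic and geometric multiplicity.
algebraic multiplicity 4, geometric multiplicity 2

The characteristic polynomial is (x - 4)^4, so the factor x - 4 appears with exponent 4: the algebraic multiplicity is 4.

rank(A - 4I) = 2, so the eigenspace has dimension 4 - 2 = 2: the geometric multiplicity is 2.

Since 2 < 4, A is not diagonalizable.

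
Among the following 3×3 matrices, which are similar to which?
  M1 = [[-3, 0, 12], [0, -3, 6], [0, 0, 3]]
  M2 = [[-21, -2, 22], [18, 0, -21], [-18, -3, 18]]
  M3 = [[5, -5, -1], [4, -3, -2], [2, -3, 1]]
Characteristic polynomials: χ_{M1} = (x - 3)(x + 3)^2, χ_{M2} = (x - 3)(x + 3)^2, χ_{M3} = (x - 1)^3.

{M1}: invariant factors x + 3, (x - 3)(x + 3).

{M2}: invariant factors (x - 3)(x + 3)^2.

{M3}: invariant factors (x - 1)^3.

Matrices are similar if and only if their invariant-factor lists agree; the partition into similarity classes is {M1}, {M2}, {M3}.

3 classes: {M1}, {M2}, {M3}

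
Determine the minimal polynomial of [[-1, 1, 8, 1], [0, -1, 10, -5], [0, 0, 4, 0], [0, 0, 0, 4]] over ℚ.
The characteristic polynomial factors as (x - 4)^2(x + 1)^2. The minimal polynomial is ∏(x - λ)^{k_λ} where k_λ is the size of the largest Jordan block at λ.

For λ = -1: rank(A + I) = 3, and the largest Jordan block has size 2 (the smallest k with rank((A + I)^k) = rank((A + I)^(k+1))).
For λ = 4: rank(A - 4I) = 2, and the largest Jordan block has size 1 (the smallest k with rank((A - 4I)^k) = rank((A - 4I)^(k+1))).

So m_A(x) = (x - 4)(x + 1)^2.

m_A(x) = (x - 4)(x + 1)^2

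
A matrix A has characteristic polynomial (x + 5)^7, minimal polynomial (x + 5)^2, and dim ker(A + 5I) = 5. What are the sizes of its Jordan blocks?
Jordan blocks: (-5, 2), (-5, 2), (-5, 1), (-5, 1), (-5, 1)

λ = -5: algebraic multiplicity 7 (exponent in χ_A), largest block size 2 (exponent in m_A), 5 blocks (geometric multiplicity). These force block sizes [2, 2, 1, 1, 1].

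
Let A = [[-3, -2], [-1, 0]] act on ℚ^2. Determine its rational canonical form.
The invariant factors of A (the non-unit diagonal entries of the Smith normal form of xI - A over ℚ[x]) are x^2 + 3x - 2, each dividing the next. The characteristic polynomial is their product, x^2 + 3x - 2.

The rational canonical form is the block-diagonal matrix of companion matrices C(f_i):
R = [[0, 2], [1, -3]].

Note the characteristic polynomial does not split into linear factors over ℚ, so A has no Jordan form over ℚ; the rational canonical form exists over any field.

R = [[0, 2], [1, -3]]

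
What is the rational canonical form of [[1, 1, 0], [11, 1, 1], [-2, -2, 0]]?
R = [[0, 0, 0], [1, 0, 8], [0, 1, 2]]

The invariant factors of A (the non-unit diagonal entries of the Smith normal form of xI - A over ℚ[x]) are x(x - 4)(x + 2), each dividing the next. The characteristic polynomial is their product, x(x - 4)(x + 2).

The rational canonical form is the block-diagonal matrix of companion matrices C(f_i):
R = [[0, 0, 0], [1, 0, 8], [0, 1, 2]].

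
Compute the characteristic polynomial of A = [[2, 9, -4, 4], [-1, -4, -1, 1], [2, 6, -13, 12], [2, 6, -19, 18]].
χ_A(x) = (x - 6)(x + 1)^3

xI - A = [[x - 2, -9, 4, -4], [1, x + 4, 1, -1], [-2, -6, x + 13, -12], [-2, -6, 19, x - 18]].

Expanding det(xI - A) along the first row:
det(xI - A) = + (x - 2)·det([[x + 4, 1, -1], [-6, x + 13, -12], [-6, 19, x - 18]]) - (-9)·det([[1, 1, -1], [-2, x + 13, -12], [-2, 19, x - 18]]) + (4)·det([[1, x + 4, -1], [-2, -6, -12], [-2, -6, x - 18]]) - (-4)·det([[1, x + 4, 1], [-2, -6, x + 13], [-2, -6, 19]]).

Evaluating gives χ_A(x) = x^4 - 3x^3 - 15x^2 - 17x - 6 = (x - 6)(x + 1)^3.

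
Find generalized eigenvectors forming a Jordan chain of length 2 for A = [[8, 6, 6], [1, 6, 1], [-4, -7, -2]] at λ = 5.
v_1 = [[2, 0, -1]]^T, v_2 = [[0, 1, -1]]^T

We seek v_1 ∈ ker((A - 5I)^2) \ ker(A - 5I), then set v_{i+1} = (A - 5I) v_i.

One such chain is v_1 = [[2, 0, -1]]^T, v_2 = [[0, 1, -1]]^T. Check: (A - 5I) v_2 = [[0, 0, 0]]^T = 0.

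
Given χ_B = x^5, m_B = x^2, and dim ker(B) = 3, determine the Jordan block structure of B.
Jordan blocks: (0, 2), (0, 2), (0, 1)

λ = 0: algebraic multiplicity 5 (exponent in χ_B), largest block size 2 (exponent in m_B), 3 blocks (geometric multiplicity). These force block sizes [2, 2, 1].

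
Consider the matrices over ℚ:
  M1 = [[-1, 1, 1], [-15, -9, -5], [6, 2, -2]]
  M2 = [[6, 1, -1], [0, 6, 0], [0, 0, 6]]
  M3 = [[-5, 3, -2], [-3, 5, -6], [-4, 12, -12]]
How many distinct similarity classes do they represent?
2 classes: {M1, M3}, {M2}

Characteristic polynomials: χ_{M1} = (x + 4)^3, χ_{M2} = (x - 6)^3, χ_{M3} = (x + 4)^3.

{M1, M3}: invariant factors x + 4, (x + 4)^2.

{M2}: invariant factors x - 6, (x - 6)^2.

Matrices are similar if and only if their invariant-factor lists agree; the partition into similarity classes is {M1, M3}, {M2}.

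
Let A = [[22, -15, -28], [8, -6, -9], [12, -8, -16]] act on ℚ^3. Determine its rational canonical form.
The invariant factors of A (the non-unit diagonal entries of the Smith normal form of xI - A over ℚ[x]) are x^3 - 4x - 4, each dividing the next. The characteristic polynomial is their product, x^3 - 4x - 4.

The rational canonical form is the block-diagonal matrix of companion matrices C(f_i):
R = [[0, 0, 4], [1, 0, 4], [0, 1, 0]].

Note the characteristic polynomial does not split into linear factors over ℚ, so A has no Jordan form over ℚ; the rational canonical form exists over any field.

R = [[0, 0, 4], [1, 0, 4], [0, 1, 0]]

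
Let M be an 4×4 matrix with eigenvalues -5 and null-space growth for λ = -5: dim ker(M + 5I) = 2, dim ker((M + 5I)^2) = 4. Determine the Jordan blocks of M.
λ = -5: successive nullity increments [2, 2] count blocks of size ≥ k; block sizes are [2, 2].

Jordan blocks: (-5, 2), (-5, 2)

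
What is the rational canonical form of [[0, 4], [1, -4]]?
The invariant factors of A (the non-unit diagonal entries of the Smith normal form of xI - A over ℚ[x]) are x^2 + 4x - 4, each dividing the next. The characteristic polynomial is their product, x^2 + 4x - 4.

The rational canonical form is the block-diagonal matrix of companion matrices C(f_i):
R = [[0, 4], [1, -4]].

Note the characteristic polynomial does not split into linear factors over ℚ, so A has no Jordan form over ℚ; the rational canonical form exists over any field.

R = [[0, 4], [1, -4]]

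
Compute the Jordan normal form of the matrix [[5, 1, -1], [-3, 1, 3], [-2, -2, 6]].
J = [[4, 1, 0], [0, 4, 0], [0, 0, 4]]

The characteristic polynomial is det(xI - A) = (x - 4)^3, so the eigenvalues are 4 (algebraic multiplicity 3).

For λ = 4: rank(A - 4I) = 1, rank((A - 4I)^2) = 0. The eigenspace has dimension 3 - 1 = 2, so there are 2 Jordan blocks; the rank sequence gives block sizes [2, 1].

Assembling the blocks gives the Jordan form J above.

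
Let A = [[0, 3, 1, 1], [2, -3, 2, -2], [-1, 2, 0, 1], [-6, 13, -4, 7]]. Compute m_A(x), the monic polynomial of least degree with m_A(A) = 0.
The characteristic polynomial factors as (x - 1)^4. The minimal polynomial is ∏(x - λ)^{k_λ} where k_λ is the size of the largest Jordan block at λ.

For λ = 1: rank(A - I) = 2, and the largest Jordan block has size 2 (the smallest k with rank((A - I)^k) = rank((A - I)^(k+1))).

So m_A(x) = (x - 1)^2.

m_A(x) = (x - 1)^2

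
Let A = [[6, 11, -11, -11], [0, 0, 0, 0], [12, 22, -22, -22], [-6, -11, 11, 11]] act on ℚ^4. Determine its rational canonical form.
R = [[0, 0, 0, 0], [0, 0, 0, 0], [0, 0, 0, 0], [0, 0, 1, -5]]

The invariant factors of A (the non-unit diagonal entries of the Smith normal form of xI - A over ℚ[x]) are x, x, x(x + 5), each dividing the next. The characteristic polynomial is their product, x^3(x + 5).

The rational canonical form is the block-diagonal matrix of companion matrices C(f_i):
R = [[0, 0, 0, 0], [0, 0, 0, 0], [0, 0, 0, 0], [0, 0, 1, -5]].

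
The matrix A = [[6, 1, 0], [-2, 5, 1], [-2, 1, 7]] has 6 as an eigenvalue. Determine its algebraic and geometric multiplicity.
The characteristic polynomial is (x - 6)^3, so the factor x - 6 appears with exponent 3: the algebraic multiplicity is 3.

rank(A - 6I) = 2, so the eigenspace has dimension 3 - 2 = 1: the geometric multiplicity is 1.

Since 1 < 3, A is not diagonalizable.

algebraic multiplicity 3, geometric multiplicity 1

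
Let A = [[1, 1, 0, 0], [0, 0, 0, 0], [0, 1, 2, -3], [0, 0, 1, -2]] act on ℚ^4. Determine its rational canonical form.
The invariant factors of A (the non-unit diagonal entries of the Smith normal form of xI - A over ℚ[x]) are x - 1, x(x - 1)(x + 1), each dividing the next. The characteristic polynomial is their product, x(x - 1)^2(x + 1).

The rational canonical form is the block-diagonal matrix of companion matrices C(f_i):
R = [[1, 0, 0, 0], [0, 0, 0, 0], [0, 1, 0, 1], [0, 0, 1, 0]].

R = [[1, 0, 0, 0], [0, 0, 0, 0], [0, 1, 0, 1], [0, 0, 1, 0]]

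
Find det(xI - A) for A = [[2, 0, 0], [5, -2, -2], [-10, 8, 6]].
χ_A(x) = (x - 2)^3

xI - A = [[x - 2, 0, 0], [-5, x + 2, 2], [10, -8, x - 6]].

Expanding det(xI - A) along the first row:
det(xI - A) = + (x - 2)·det([[x + 2, 2], [-8, x - 6]]) - (0)·det([[-5, 2], [10, x - 6]]) + (0)·det([[-5, x + 2], [10, -8]]).

Evaluating gives χ_A(x) = x^3 - 6x^2 + 12x - 8 = (x - 2)^3.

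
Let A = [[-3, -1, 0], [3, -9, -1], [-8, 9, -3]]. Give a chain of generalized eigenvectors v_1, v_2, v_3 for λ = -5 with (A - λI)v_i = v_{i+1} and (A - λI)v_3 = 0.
v_1 = [[-1, -3, 8]]^T, v_2 = [[1, 1, -3]]^T, v_3 = [[1, 2, -5]]^T

We seek v_1 ∈ ker((A + 5I)^3) \ ker((A + 5I)^2), then set v_{i+1} = (A + 5I) v_i.

One such chain is v_1 = [[-1, -3, 8]]^T, v_2 = [[1, 1, -3]]^T, v_3 = [[1, 2, -5]]^T. Check: (A + 5I) v_3 = [[0, 0, 0]]^T = 0.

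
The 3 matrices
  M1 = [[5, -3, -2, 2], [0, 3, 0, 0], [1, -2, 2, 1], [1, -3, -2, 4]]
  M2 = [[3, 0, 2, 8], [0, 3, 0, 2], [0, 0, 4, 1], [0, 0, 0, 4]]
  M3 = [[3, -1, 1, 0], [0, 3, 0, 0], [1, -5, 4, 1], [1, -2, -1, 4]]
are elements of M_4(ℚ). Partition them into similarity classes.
2 classes: {M1, M3}, {M2}

Characteristic polynomials: χ_{M1} = (x - 4)^2(x - 3)^2, χ_{M2} = (x - 4)^2(x - 3)^2, χ_{M3} = (x - 4)^2(x - 3)^2.

{M1, M3}: invariant factors (x - 4)^2(x - 3)^2.

{M2}: invariant factors x - 3, (x - 4)^2(x - 3).

Matrices are similar if and only if their invariant-factor lists agree; the partition into similarity classes is {M1, M3}, {M2}.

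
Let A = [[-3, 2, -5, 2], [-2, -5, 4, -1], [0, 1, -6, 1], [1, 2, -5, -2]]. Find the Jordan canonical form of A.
The characteristic polynomial is det(xI - A) = (x + 4)^4, so the eigenvalues are -4 (algebraic multiplicity 4).

For λ = -4: rank(A + 4I) = 2, rank((A + 4I)^2) = 1, rank((A + 4I)^3) = 0. The eigenspace has dimension 4 - 2 = 2, so there are 2 Jordan blocks; the rank sequence gives block sizes [3, 1].

Assembling the blocks gives the Jordan form J above.

J = [[-4, 1, 0, 0], [0, -4, 1, 0], [0, 0, -4, 0], [0, 0, 0, -4]]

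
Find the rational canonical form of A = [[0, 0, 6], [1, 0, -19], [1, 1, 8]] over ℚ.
R = [[0, 0, 6], [1, 0, -13], [0, 1, 8]]

The invariant factors of A (the non-unit diagonal entries of the Smith normal form of xI - A over ℚ[x]) are (x - 6)(x - 1)^2, each dividing the next. The characteristic polynomial is their product, (x - 6)(x - 1)^2.

The rational canonical form is the block-diagonal matrix of companion matrices C(f_i):
R = [[0, 0, 6], [1, 0, -13], [0, 1, 8]].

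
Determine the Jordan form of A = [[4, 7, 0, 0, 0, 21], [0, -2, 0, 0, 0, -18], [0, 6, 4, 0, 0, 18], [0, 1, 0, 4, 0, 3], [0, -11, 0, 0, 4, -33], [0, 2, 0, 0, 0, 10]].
J = [[4, 1, 0, 0, 0, 0], [0, 4, 0, 0, 0, 0], [0, 0, 4, 0, 0, 0], [0, 0, 0, 4, 0, 0], [0, 0, 0, 0, 4, 0], [0, 0, 0, 0, 0, 4]]

The characteristic polynomial is det(xI - A) = (x - 4)^6, so the eigenvalues are 4 (algebraic multiplicity 6).

For λ = 4: rank(A - 4I) = 1, rank((A - 4I)^2) = 0. The eigenspace has dimension 6 - 1 = 5, so there are 5 Jordan blocks; the rank sequence gives block sizes [2, 1, 1, 1, 1].

Assembling the blocks gives the Jordan form J above.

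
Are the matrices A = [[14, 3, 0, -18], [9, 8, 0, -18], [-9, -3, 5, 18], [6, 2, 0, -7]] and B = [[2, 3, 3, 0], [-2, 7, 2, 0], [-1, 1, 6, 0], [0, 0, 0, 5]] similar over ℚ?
Two matrices over a field are similar if and only if they have the same invariant factors.

Both A and B have characteristic polynomial (x - 5)^4 and minimal polynomial (x - 5)^2. Computing further, both have invariant factors x - 5, x - 5, (x - 5)^2. Hence A and B are similar.

Yes.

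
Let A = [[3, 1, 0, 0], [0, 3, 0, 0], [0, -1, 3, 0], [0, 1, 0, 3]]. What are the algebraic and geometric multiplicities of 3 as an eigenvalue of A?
algebraic multiplicity 4, geometric multiplicity 3

The characteristic polynomial is (x - 3)^4, so the factor x - 3 appears with exponent 4: the algebraic multiplicity is 4.

rank(A - 3I) = 1, so the eigenspace has dimension 4 - 1 = 3: the geometric multiplicity is 3.

Since 3 < 4, A is not diagonalizable.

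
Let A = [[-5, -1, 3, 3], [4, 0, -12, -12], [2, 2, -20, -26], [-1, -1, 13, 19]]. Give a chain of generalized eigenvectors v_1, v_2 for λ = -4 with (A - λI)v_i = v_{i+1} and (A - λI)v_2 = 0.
v_1 = [[0, 1, 0, 0]]^T, v_2 = [[-1, 4, 2, -1]]^T

We seek v_1 ∈ ker((A + 4I)^2) \ ker(A + 4I), then set v_{i+1} = (A + 4I) v_i.

One such chain is v_1 = [[0, 1, 0, 0]]^T, v_2 = [[-1, 4, 2, -1]]^T. Check: (A + 4I) v_2 = [[0, 0, 0, 0]]^T = 0.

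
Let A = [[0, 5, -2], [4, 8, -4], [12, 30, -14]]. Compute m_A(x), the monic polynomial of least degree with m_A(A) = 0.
m_A(x) = (x + 2)^2

The characteristic polynomial factors as (x + 2)^3. The minimal polynomial is ∏(x - λ)^{k_λ} where k_λ is the size of the largest Jordan block at λ.

For λ = -2: rank(A + 2I) = 1, and the largest Jordan block has size 2 (the smallest k with rank((A + 2I)^k) = rank((A + 2I)^(k+1))).

So m_A(x) = (x + 2)^2.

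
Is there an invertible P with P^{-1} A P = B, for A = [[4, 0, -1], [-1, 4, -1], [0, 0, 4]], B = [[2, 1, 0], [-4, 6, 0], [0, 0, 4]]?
Both have characteristic polynomial (x - 4)^3, but the minimal polynomial of A is (x - 4)^3 while the minimal polynomial of B is (x - 4)^2. The minimal polynomial is a similarity invariant, so A and B are not similar.

No.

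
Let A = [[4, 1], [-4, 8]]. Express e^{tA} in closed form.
A has Jordan form J = [[6, 1], [0, 6]] with A = PJP^{-1}, so e^{tA} = P e^{tJ} P^{-1}.

For a Jordan block J_k(λ), e^{tJ_k(λ)} = e^{λt} · (I + tN + t^2 N^2/2! + ... + t^{k-1} N^{k-1}/(k-1)!) where N is the nilpotent superdiagonal part.

Assembling the blocks and conjugating back gives the entries of e^{tA} as shown above.

e^{tA} = [[(1 - 2*t)*e^{6*t}, t*e^{6*t}], [-4*t*e^{6*t}, (2*t + 1)*e^{6*t}]]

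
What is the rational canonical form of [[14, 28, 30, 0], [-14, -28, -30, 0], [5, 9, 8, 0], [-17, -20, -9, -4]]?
R = [[-4, 0, 0, 0], [0, 0, 0, 0], [0, 1, 0, -8], [0, 0, 1, -6]]

The invariant factors of A (the non-unit diagonal entries of the Smith normal form of xI - A over ℚ[x]) are x + 4, x(x + 2)(x + 4), each dividing the next. The characteristic polynomial is their product, x(x + 2)(x + 4)^2.

The rational canonical form is the block-diagonal matrix of companion matrices C(f_i):
R = [[-4, 0, 0, 0], [0, 0, 0, 0], [0, 1, 0, -8], [0, 0, 1, -6]].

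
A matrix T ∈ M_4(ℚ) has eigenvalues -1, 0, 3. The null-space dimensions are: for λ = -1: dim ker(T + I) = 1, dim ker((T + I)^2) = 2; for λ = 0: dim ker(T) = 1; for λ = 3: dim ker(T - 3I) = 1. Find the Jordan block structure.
λ = -1: successive nullity increments [1, 1] count blocks of size ≥ k; block sizes are [2].
λ = 0: successive nullity increments [1] count blocks of size ≥ k; block sizes are [1].
λ = 3: successive nullity increments [1] count blocks of size ≥ k; block sizes are [1].

Jordan blocks: (-1, 2), (0, 1), (3, 1)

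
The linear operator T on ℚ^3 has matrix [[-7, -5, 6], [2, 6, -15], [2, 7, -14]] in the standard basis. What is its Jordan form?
J = [[-5, 1, 0], [0, -5, 1], [0, 0, -5]]

The characteristic polynomial is det(xI - A) = (x + 5)^3, so the eigenvalues are -5 (algebraic multiplicity 3).

For λ = -5: rank(A + 5I) = 2, rank((A + 5I)^2) = 1, rank((A + 5I)^3) = 0. The eigenspace has dimension 3 - 2 = 1, so there is 1 Jordan block; the rank sequence gives block sizes [3].

Assembling the blocks gives the Jordan form J above.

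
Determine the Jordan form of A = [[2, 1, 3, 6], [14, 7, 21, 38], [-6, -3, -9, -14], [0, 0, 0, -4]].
J = [[-4, 0, 0, 0], [0, 0, 1, 0], [0, 0, 0, 0], [0, 0, 0, 0]]

The characteristic polynomial is det(xI - A) = x^3(x + 4), so the eigenvalues are -4 (algebraic multiplicity 1), 0 (algebraic multiplicity 3).

For λ = -4: algebraic multiplicity 1 gives one 1×1 block.

For λ = 0: rank(A) = 2, rank(A^2) = 1. The eigenspace has dimension 4 - 2 = 2, so there are 2 Jordan blocks; the rank sequence gives block sizes [2, 1].

Assembling the blocks gives the Jordan form J above.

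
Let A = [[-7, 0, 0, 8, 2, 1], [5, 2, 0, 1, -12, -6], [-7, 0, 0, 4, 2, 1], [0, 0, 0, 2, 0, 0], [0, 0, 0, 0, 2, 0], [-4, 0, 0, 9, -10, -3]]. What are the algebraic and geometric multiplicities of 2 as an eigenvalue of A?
algebraic multiplicity 3, geometric multiplicity 3

The characteristic polynomial is x(x - 2)^3(x + 5)^2, so the factor x - 2 appears with exponent 3: the algebraic multiplicity is 3.

rank(A - 2I) = 3, so the eigenspace has dimension 6 - 3 = 3: the geometric multiplicity is 3.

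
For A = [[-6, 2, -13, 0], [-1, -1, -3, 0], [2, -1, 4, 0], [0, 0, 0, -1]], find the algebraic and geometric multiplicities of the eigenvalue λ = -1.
The characteristic polynomial is (x + 1)^4, so the factor x + 1 appears with exponent 4: the algebraic multiplicity is 4.

rank(A + I) = 2, so the eigenspace has dimension 4 - 2 = 2: the geometric multiplicity is 2.

Since 2 < 4, A is not diagonalizable.

algebraic multiplicity 4, geometric multiplicity 2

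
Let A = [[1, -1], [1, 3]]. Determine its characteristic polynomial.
χ_A(x) = (x - 2)^2

xI - A = [[x - 1, 1], [-1, x - 3]].

Expanding det(xI - A) along the first row:
det(xI - A) = + (x - 1)·det([[x - 3]]) - (1)·det([[-1]]).

Evaluating gives χ_A(x) = x^2 - 4x + 4 = (x - 2)^2.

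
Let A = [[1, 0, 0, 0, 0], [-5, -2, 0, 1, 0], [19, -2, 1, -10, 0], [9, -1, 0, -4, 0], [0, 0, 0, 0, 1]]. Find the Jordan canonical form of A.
J = [[-3, 1, 0, 0, 0], [0, -3, 0, 0, 0], [0, 0, 1, 1, 0], [0, 0, 0, 1, 0], [0, 0, 0, 0, 1]]

The characteristic polynomial is det(xI - A) = (x - 1)^3(x + 3)^2, so the eigenvalues are -3 (algebraic multiplicity 2), 1 (algebraic multiplicity 3).

For λ = -3: rank(A + 3I) = 4, rank((A + 3I)^2) = 3. The eigenspace has dimension 5 - 4 = 1, so there is 1 Jordan block; the rank sequence gives block sizes [2].

For λ = 1: rank(A - I) = 3, rank((A - I)^2) = 2. The eigenspace has dimension 5 - 3 = 2, so there are 2 Jordan blocks; the rank sequence gives block sizes [2, 1].

Assembling the blocks gives the Jordan form J above.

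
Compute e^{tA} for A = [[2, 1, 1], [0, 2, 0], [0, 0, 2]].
A has Jordan form J = [[2, 1, 0], [0, 2, 0], [0, 0, 2]] with A = PJP^{-1}, so e^{tA} = P e^{tJ} P^{-1}.

For a Jordan block J_k(λ), e^{tJ_k(λ)} = e^{λt} · (I + tN + t^2 N^2/2! + ... + t^{k-1} N^{k-1}/(k-1)!) where N is the nilpotent superdiagonal part.

Assembling the blocks and conjugating back gives the entries of e^{tA} as shown above.

e^{tA} = [[e^{2*t}, t*e^{2*t}, t*e^{2*t}], [0, e^{2*t}, 0], [0, 0, e^{2*t}]]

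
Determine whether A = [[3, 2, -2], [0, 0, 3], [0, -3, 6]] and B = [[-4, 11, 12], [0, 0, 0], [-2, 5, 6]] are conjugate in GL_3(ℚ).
trace(A) = 9 but trace(B) = 2. The trace is a similarity invariant, so A and B are not similar.

No.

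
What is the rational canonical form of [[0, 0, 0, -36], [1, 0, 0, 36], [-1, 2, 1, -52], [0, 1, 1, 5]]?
The invariant factors of A (the non-unit diagonal entries of the Smith normal form of xI - A over ℚ[x]) are (x^2 - 3x + 6)^2, each dividing the next. The characteristic polynomial is their product, (x^2 - 3x + 6)^2.

The rational canonical form is the block-diagonal matrix of companion matrices C(f_i):
R = [[0, 0, 0, -36], [1, 0, 0, 36], [0, 1, 0, -21], [0, 0, 1, 6]].

Note the characteristic polynomial does not split into linear factors over ℚ, so A has no Jordan form over ℚ; the rational canonical form exists over any field.

R = [[0, 0, 0, -36], [1, 0, 0, 36], [0, 1, 0, -21], [0, 0, 1, 6]]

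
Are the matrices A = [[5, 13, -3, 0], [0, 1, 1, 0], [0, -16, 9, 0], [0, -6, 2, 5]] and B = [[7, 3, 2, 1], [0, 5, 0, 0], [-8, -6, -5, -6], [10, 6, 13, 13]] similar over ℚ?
Two matrices over a field are similar if and only if they have the same invariant factors.

Both A and B have characteristic polynomial (x - 5)^4 and minimal polynomial (x - 5)^3. Computing further, both have invariant factors x - 5, (x - 5)^3. Hence A and B are similar.

Yes.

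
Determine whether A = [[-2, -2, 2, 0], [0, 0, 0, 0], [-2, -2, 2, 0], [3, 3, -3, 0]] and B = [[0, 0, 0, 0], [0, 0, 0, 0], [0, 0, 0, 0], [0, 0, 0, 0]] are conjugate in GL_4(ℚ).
Both have characteristic polynomial x^4, but the minimal polynomial of A is x^2 while the minimal polynomial of B is x. The minimal polynomial is a similarity invariant, so A and B are not similar.

No.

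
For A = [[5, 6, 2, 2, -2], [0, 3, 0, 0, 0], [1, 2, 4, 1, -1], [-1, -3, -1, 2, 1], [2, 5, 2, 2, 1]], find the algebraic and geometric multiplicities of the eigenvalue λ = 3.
algebraic multiplicity 5, geometric multiplicity 3

The characteristic polynomial is (x - 3)^5, so the factor x - 3 appears with exponent 5: the algebraic multiplicity is 5.

rank(A - 3I) = 2, so the eigenspace has dimension 5 - 2 = 3: the geometric multiplicity is 3.

Since 3 < 5, A is not diagonalizable.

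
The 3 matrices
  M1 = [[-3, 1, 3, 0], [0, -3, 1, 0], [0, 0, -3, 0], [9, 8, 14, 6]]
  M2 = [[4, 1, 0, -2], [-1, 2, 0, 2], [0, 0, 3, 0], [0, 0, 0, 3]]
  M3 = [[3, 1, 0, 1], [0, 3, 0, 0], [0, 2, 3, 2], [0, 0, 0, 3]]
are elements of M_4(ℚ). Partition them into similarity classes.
Characteristic polynomials: χ_{M1} = (x - 6)(x + 3)^3, χ_{M2} = (x - 3)^4, χ_{M3} = (x - 3)^4.

{M1}: invariant factors (x - 6)(x + 3)^3.

{M2, M3}: invariant factors x - 3, x - 3, (x - 3)^2.

Matrices are similar if and only if their invariant-factor lists agree; the partition into similarity classes is {M1}, {M2, M3}.

2 classes: {M1}, {M2, M3}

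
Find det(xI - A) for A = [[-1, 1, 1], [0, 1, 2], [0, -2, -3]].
χ_A(x) = (x + 1)^3

xI - A = [[x + 1, -1, -1], [0, x - 1, -2], [0, 2, x + 3]].

Expanding det(xI - A) along the first row:
det(xI - A) = + (x + 1)·det([[x - 1, -2], [2, x + 3]]) - (-1)·det([[0, -2], [0, x + 3]]) + (-1)·det([[0, x - 1], [0, 2]]).

Evaluating gives χ_A(x) = x^3 + 3x^2 + 3x + 1 = (x + 1)^3.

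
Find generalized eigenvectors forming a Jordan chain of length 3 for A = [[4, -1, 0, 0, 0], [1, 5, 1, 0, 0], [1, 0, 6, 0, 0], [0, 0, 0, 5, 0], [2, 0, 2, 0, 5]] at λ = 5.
v_1 = [[1, -1, -2, 0, -4]]^T, v_2 = [[0, -1, -1, 0, -2]]^T, v_3 = [[1, -1, -1, 0, -2]]^T

We seek v_1 ∈ ker((A - 5I)^3) \ ker((A - 5I)^2), then set v_{i+1} = (A - 5I) v_i.

One such chain is v_1 = [[1, -1, -2, 0, -4]]^T, v_2 = [[0, -1, -1, 0, -2]]^T, v_3 = [[1, -1, -1, 0, -2]]^T. Check: (A - 5I) v_3 = [[0, 0, 0, 0, 0]]^T = 0.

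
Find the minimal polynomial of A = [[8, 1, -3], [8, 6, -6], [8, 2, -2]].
The characteristic polynomial factors as (x - 4)^3. The minimal polynomial is ∏(x - λ)^{k_λ} where k_λ is the size of the largest Jordan block at λ.

For λ = 4: rank(A - 4I) = 1, and the largest Jordan block has size 2 (the smallest k with rank((A - 4I)^k) = rank((A - 4I)^(k+1))).

So m_A(x) = (x - 4)^2.

m_A(x) = (x - 4)^2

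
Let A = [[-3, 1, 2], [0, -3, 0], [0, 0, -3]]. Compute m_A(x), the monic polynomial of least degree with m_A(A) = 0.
m_A(x) = (x + 3)^2

The characteristic polynomial factors as (x + 3)^3. The minimal polynomial is ∏(x - λ)^{k_λ} where k_λ is the size of the largest Jordan block at λ.

For λ = -3: rank(A + 3I) = 1, and the largest Jordan block has size 2 (the smallest k with rank((A + 3I)^k) = rank((A + 3I)^(k+1))).

So m_A(x) = (x + 3)^2.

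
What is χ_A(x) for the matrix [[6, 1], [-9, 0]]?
χ_A(x) = (x - 3)^2

xI - A = [[x - 6, -1], [9, x]].

Expanding det(xI - A) along the first row:
det(xI - A) = + (x - 6)·det([[x]]) - (-1)·det([[9]]).

Evaluating gives χ_A(x) = x^2 - 6x + 9 = (x - 3)^2.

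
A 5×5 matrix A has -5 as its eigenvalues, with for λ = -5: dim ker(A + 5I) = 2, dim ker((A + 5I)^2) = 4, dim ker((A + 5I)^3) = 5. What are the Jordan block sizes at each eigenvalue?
λ = -5: successive nullity increments [2, 2, 1] count blocks of size ≥ k; block sizes are [3, 2].

Jordan blocks: (-5, 3), (-5, 2)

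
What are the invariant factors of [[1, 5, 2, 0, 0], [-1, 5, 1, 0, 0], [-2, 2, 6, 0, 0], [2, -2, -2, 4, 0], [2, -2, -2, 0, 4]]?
The Jordan structure of A has elementary divisors (x - 4)^3, (x - 4), (x - 4). Arranging the block sizes at each eigenvalue in decreasing order and taking row products gives the invariant factors.

Invariant factors (smallest first, each dividing the next): x - 4, x - 4, (x - 4)^3.

Check: the last factor (x - 4)^3 is the minimal polynomial, and the product (x - 4)^5 is the characteristic polynomial.

x - 4, x - 4, (x - 4)^3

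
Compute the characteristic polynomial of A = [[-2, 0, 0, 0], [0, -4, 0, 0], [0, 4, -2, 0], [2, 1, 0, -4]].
xI - A = [[x + 2, 0, 0, 0], [0, x + 4, 0, 0], [0, -4, x + 2, 0], [-2, -1, 0, x + 4]].

Expanding det(xI - A) along the first row:
det(xI - A) = + (x + 2)·det([[x + 4, 0, 0], [-4, x + 2, 0], [-1, 0, x + 4]]) - (0)·det([[0, 0, 0], [0, x + 2, 0], [-2, 0, x + 4]]) + (0)·det([[0, x + 4, 0], [0, -4, 0], [-2, -1, x + 4]]) - (0)·det([[0, x + 4, 0], [0, -4, x + 2], [-2, -1, 0]]).

Evaluating gives χ_A(x) = x^4 + 12x^3 + 52x^2 + 96x + 64 = (x + 2)^2(x + 4)^2.

χ_A(x) = (x + 2)^2(x + 4)^2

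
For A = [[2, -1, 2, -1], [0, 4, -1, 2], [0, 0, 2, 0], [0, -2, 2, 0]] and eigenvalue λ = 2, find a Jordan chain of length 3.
We seek v_1 ∈ ker((A - 2I)^3) \ ker((A - 2I)^2), then set v_{i+1} = (A - 2I) v_i.

One such chain is v_1 = [[0, 2, 1, -1]]^T, v_2 = [[1, 1, 0, 0]]^T, v_3 = [[-1, 2, 0, -2]]^T. Check: (A - 2I) v_3 = [[0, 0, 0, 0]]^T = 0.

v_1 = [[0, 2, 1, -1]]^T, v_2 = [[1, 1, 0, 0]]^T, v_3 = [[-1, 2, 0, -2]]^T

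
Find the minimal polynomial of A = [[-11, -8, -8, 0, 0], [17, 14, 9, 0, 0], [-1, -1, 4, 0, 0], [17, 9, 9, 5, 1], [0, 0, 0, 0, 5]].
m_A(x) = (x - 5)^2(x + 3)

The characteristic polynomial factors as (x - 5)^4(x + 3). The minimal polynomial is ∏(x - λ)^{k_λ} where k_λ is the size of the largest Jordan block at λ.

For λ = -3: rank(A + 3I) = 4, and the largest Jordan block has size 1 (the smallest k with rank((A + 3I)^k) = rank((A + 3I)^(k+1))).
For λ = 5: rank(A - 5I) = 3, and the largest Jordan block has size 2 (the smallest k with rank((A - 5I)^k) = rank((A - 5I)^(k+1))).

So m_A(x) = (x - 5)^2(x + 3).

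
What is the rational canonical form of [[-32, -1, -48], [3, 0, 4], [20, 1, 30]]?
R = [[0, 0, -6], [1, 0, 1], [0, 1, -2]]

The invariant factors of A (the non-unit diagonal entries of the Smith normal form of xI - A over ℚ[x]) are (x + 3)(x^2 - x + 2), each dividing the next. The characteristic polynomial is their product, (x + 3)(x^2 - x + 2).

The rational canonical form is the block-diagonal matrix of companion matrices C(f_i):
R = [[0, 0, -6], [1, 0, 1], [0, 1, -2]].

Note the characteristic polynomial does not split into linear factors over ℚ, so A has no Jordan form over ℚ; the rational canonical form exists over any field.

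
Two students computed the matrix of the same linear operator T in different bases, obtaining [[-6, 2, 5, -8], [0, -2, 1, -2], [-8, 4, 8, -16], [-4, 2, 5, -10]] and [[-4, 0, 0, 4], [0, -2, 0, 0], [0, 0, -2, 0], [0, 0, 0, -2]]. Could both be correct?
Both have characteristic polynomial (x + 2)^3(x + 4), but the minimal polynomial of A is (x + 2)^2(x + 4) while the minimal polynomial of B is (x + 2)(x + 4). The minimal polynomial is a similarity invariant, so A and B are not similar.

No.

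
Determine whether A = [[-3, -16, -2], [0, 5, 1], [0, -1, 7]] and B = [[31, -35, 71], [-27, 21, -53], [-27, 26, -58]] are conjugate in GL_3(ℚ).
trace(A) = 9 but trace(B) = -6. The trace is a similarity invariant, so A and B are not similar.

No.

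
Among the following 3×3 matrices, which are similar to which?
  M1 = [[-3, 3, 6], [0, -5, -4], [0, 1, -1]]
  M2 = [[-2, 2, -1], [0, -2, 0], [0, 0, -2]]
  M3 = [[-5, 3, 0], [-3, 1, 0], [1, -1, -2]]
2 classes: {M1}, {M2, M3}

Characteristic polynomials: χ_{M1} = (x + 3)^3, χ_{M2} = (x + 2)^3, χ_{M3} = (x + 2)^3.

{M1}: invariant factors x + 3, (x + 3)^2.

{M2, M3}: invariant factors x + 2, (x + 2)^2.

Matrices are similar if and only if their invariant-factor lists agree; the partition into similarity classes is {M1}, {M2, M3}.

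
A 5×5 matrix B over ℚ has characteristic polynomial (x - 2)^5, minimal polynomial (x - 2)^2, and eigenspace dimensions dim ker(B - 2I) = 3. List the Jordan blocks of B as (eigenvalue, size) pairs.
λ = 2: algebraic multiplicity 5 (exponent in χ_B), largest block size 2 (exponent in m_B), 3 blocks (geometric multiplicity). These force block sizes [2, 2, 1].

Jordan blocks: (2, 2), (2, 2), (2, 1)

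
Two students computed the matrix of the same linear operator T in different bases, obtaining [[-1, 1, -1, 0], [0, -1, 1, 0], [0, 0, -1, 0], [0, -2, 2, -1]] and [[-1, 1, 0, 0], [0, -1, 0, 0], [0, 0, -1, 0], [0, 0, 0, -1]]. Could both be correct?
No.

Both have characteristic polynomial (x + 1)^4, but the minimal polynomial of A is (x + 1)^3 while the minimal polynomial of B is (x + 1)^2. The minimal polynomial is a similarity invariant, so A and B are not similar.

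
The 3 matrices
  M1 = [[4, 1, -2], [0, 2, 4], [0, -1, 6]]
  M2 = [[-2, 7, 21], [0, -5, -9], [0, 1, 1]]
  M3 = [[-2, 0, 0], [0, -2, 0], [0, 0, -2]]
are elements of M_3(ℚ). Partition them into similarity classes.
3 classes: {M1}, {M2}, {M3}

Characteristic polynomials: χ_{M1} = (x - 4)^3, χ_{M2} = (x + 2)^3, χ_{M3} = (x + 2)^3.

{M1}: invariant factors x - 4, (x - 4)^2.

{M2}: invariant factors x + 2, (x + 2)^2.

{M3}: invariant factors x + 2, x + 2, x + 2.

Matrices are similar if and only if their invariant-factor lists agree; the partition into similarity classes is {M1}, {M2}, {M3}.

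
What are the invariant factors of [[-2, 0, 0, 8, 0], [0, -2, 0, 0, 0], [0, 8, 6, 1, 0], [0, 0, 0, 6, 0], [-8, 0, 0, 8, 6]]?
The Jordan structure of A has elementary divisors (x + 2), (x + 2), (x - 6)^2, (x - 6). Arranging the block sizes at each eigenvalue in decreasing order and taking row products gives the invariant factors.

Invariant factors (smallest first, each dividing the next): (x - 6)(x + 2), (x - 6)^2(x + 2).

Check: the last factor (x - 6)^2(x + 2) is the minimal polynomial, and the product (x - 6)^3(x + 2)^2 is the characteristic polynomial.

(x - 6)(x + 2), (x - 6)^2(x + 2)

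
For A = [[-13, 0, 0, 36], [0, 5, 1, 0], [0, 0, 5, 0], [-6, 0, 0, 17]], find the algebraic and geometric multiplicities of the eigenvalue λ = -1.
The characteristic polynomial is (x - 5)^3(x + 1), so the factor x + 1 appears with exponent 1: the algebraic multiplicity is 1.

rank(A + I) = 3, so the eigenspace has dimension 4 - 3 = 1: the geometric multiplicity is 1.

algebraic multiplicity 1, geometric multiplicity 1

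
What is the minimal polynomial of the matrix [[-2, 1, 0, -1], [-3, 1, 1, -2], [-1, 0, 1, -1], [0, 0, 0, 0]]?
m_A(x) = x^3

The characteristic polynomial factors as x^4. The minimal polynomial is ∏(x - λ)^{k_λ} where k_λ is the size of the largest Jordan block at λ.

For λ = 0: rank(A) = 2, and the largest Jordan block has size 3 (the smallest k with rank(A^k) = rank(A^(k+1))).

So m_A(x) = x^3.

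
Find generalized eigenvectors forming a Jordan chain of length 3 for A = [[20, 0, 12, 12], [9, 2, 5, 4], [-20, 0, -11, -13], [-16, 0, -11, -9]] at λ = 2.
v_1 = [[-2, 0, 2, 1]]^T, v_2 = [[0, -4, 1, -1]]^T, v_3 = [[0, 1, 0, 0]]^T

We seek v_1 ∈ ker((A - 2I)^3) \ ker((A - 2I)^2), then set v_{i+1} = (A - 2I) v_i.

One such chain is v_1 = [[-2, 0, 2, 1]]^T, v_2 = [[0, -4, 1, -1]]^T, v_3 = [[0, 1, 0, 0]]^T. Check: (A - 2I) v_3 = [[0, 0, 0, 0]]^T = 0.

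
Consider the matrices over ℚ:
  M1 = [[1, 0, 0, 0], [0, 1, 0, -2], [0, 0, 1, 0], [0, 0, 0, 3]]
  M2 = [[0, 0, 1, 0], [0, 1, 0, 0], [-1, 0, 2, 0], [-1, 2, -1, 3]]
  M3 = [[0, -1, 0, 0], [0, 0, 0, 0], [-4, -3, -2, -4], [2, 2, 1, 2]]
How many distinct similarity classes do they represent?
Characteristic polynomials: χ_{M1} = (x - 3)(x - 1)^3, χ_{M2} = (x - 3)(x - 1)^3, χ_{M3} = x^4.

{M1}: invariant factors x - 1, x - 1, (x - 3)(x - 1).

{M2}: invariant factors x - 1, (x - 3)(x - 1)^2.

{M3}: invariant factors x, x^3.

Matrices are similar if and only if their invariant-factor lists agree; the partition into similarity classes is {M1}, {M2}, {M3}.

3 classes: {M1}, {M2}, {M3}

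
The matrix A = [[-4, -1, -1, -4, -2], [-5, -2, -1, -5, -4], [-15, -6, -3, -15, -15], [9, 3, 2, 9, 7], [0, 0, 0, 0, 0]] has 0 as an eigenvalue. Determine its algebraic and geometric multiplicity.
The characteristic polynomial is x^5, so the factor x appears with exponent 5: the algebraic multiplicity is 5.

rank(A) = 3, so the eigenspace has dimension 5 - 3 = 2: the geometric multiplicity is 2.

Since 2 < 5, A is not diagonalizable.

algebraic multiplicity 5, geometric multiplicity 2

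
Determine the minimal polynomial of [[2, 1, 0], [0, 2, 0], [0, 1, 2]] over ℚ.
m_A(x) = (x - 2)^2

The characteristic polynomial factors as (x - 2)^3. The minimal polynomial is ∏(x - λ)^{k_λ} where k_λ is the size of the largest Jordan block at λ.

For λ = 2: rank(A - 2I) = 1, and the largest Jordan block has size 2 (the smallest k with rank((A - 2I)^k) = rank((A - 2I)^(k+1))).

So m_A(x) = (x - 2)^2.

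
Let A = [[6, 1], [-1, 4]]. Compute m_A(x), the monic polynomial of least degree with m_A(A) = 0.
m_A(x) = (x - 5)^2

The characteristic polynomial factors as (x - 5)^2. The minimal polynomial is ∏(x - λ)^{k_λ} where k_λ is the size of the largest Jordan block at λ.

For λ = 5: rank(A - 5I) = 1, and the largest Jordan block has size 2 (the smallest k with rank((A - 5I)^k) = rank((A - 5I)^(k+1))).

So m_A(x) = (x - 5)^2.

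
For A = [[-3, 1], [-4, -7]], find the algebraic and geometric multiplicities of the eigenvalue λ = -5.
algebraic multiplicity 2, geometric multiplicity 1

The characteristic polynomial is (x + 5)^2, so the factor x + 5 appears with exponent 2: the algebraic multiplicity is 2.

rank(A + 5I) = 1, so the eigenspace has dimension 2 - 1 = 1: the geometric multiplicity is 1.

Since 1 < 2, A is not diagonalizable.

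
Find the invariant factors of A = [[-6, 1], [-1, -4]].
The Jordan structure of A has elementary divisors (x + 5)^2. Arranging the block sizes at each eigenvalue in decreasing order and taking row products gives the invariant factors.

Invariant factors (smallest first, each dividing the next): (x + 5)^2.

Check: the last factor (x + 5)^2 is the minimal polynomial, and the product (x + 5)^2 is the characteristic polynomial.

(x + 5)^2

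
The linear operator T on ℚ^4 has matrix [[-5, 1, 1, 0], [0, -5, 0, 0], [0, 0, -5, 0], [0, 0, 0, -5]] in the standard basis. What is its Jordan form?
The characteristic polynomial is det(xI - A) = (x + 5)^4, so the eigenvalues are -5 (algebraic multiplicity 4).

For λ = -5: rank(A + 5I) = 1, rank((A + 5I)^2) = 0. The eigenspace has dimension 4 - 1 = 3, so there are 3 Jordan blocks; the rank sequence gives block sizes [2, 1, 1].

Assembling the blocks gives the Jordan form J above.

J = [[-5, 1, 0, 0], [0, -5, 0, 0], [0, 0, -5, 0], [0, 0, 0, -5]]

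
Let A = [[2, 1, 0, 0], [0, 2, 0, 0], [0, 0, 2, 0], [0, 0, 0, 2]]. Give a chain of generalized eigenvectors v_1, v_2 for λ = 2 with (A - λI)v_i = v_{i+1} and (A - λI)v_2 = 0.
v_1 = [[1, 1, 0, -1]]^T, v_2 = [[1, 0, 0, 0]]^T

We seek v_1 ∈ ker((A - 2I)^2) \ ker(A - 2I), then set v_{i+1} = (A - 2I) v_i.

One such chain is v_1 = [[1, 1, 0, -1]]^T, v_2 = [[1, 0, 0, 0]]^T. Check: (A - 2I) v_2 = [[0, 0, 0, 0]]^T = 0.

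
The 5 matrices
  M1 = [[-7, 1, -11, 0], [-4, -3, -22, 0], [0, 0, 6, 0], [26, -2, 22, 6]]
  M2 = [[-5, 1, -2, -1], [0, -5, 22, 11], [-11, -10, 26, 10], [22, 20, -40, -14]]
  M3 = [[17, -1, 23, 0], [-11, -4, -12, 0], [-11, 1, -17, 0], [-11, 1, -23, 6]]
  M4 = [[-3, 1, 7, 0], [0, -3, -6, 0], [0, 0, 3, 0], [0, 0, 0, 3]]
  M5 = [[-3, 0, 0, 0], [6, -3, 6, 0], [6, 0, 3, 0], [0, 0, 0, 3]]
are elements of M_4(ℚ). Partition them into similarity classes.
3 classes: {M1, M2, M3}, {M4}, {M5}

Characteristic polynomials: χ_{M1} = (x - 6)^2(x + 5)^2, χ_{M2} = (x - 6)^2(x + 5)^2, χ_{M3} = (x - 6)^2(x + 5)^2, χ_{M4} = (x - 3)^2(x + 3)^2, χ_{M5} = (x - 3)^2(x + 3)^2.

{M1, M2, M3}: invariant factors x - 6, (x - 6)(x + 5)^2.

{M4}: invariant factors x - 3, (x - 3)(x + 3)^2.

{M5}: invariant factors (x - 3)(x + 3), (x - 3)(x + 3).

Matrices are similar if and only if their invariant-factor lists agree; the partition into similarity classes is {M1, M2, M3}, {M4}, {M5}.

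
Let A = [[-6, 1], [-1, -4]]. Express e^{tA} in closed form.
A has Jordan form J = [[-5, 1], [0, -5]] with A = PJP^{-1}, so e^{tA} = P e^{tJ} P^{-1}.

For a Jordan block J_k(λ), e^{tJ_k(λ)} = e^{λt} · (I + tN + t^2 N^2/2! + ... + t^{k-1} N^{k-1}/(k-1)!) where N is the nilpotent superdiagonal part.

Assembling the blocks and conjugating back gives the entries of e^{tA} as shown above.

e^{tA} = [[(1 - t)*e^{-5*t}, t*e^{-5*t}], [-t*e^{-5*t}, (t + 1)*e^{-5*t}]]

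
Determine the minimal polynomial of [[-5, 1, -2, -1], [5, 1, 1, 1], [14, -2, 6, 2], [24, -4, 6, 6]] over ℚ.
m_A(x) = (x - 2)^3

The characteristic polynomial factors as (x - 2)^4. The minimal polynomial is ∏(x - λ)^{k_λ} where k_λ is the size of the largest Jordan block at λ.

For λ = 2: rank(A - 2I) = 2, and the largest Jordan block has size 3 (the smallest k with rank((A - 2I)^k) = rank((A - 2I)^(k+1))).

So m_A(x) = (x - 2)^3.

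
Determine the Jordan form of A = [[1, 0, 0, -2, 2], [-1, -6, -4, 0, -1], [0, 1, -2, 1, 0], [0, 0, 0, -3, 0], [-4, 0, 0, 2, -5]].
The characteristic polynomial is det(xI - A) = (x + 1)(x + 3)^2(x + 4)^2, so the eigenvalues are -4 (algebraic multiplicity 2), -3 (algebraic multiplicity 2), -1 (algebraic multiplicity 1).

For λ = -4: rank(A + 4I) = 4, rank((A + 4I)^2) = 3. The eigenspace has dimension 5 - 4 = 1, so there is 1 Jordan block; the rank sequence gives block sizes [2].

For λ = -3: rank(A + 3I) = 3. The eigenspace has dimension 5 - 3 = 2, so there are 2 Jordan blocks; the rank sequence gives block sizes [1, 1].

For λ = -1: algebraic multiplicity 1 gives one 1×1 block.

Assembling the blocks gives the Jordan form J above.

J = [[-4, 1, 0, 0, 0], [0, -4, 0, 0, 0], [0, 0, -3, 0, 0], [0, 0, 0, -3, 0], [0, 0, 0, 0, -1]]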